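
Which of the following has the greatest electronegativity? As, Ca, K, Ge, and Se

Se

K is in period 4, group 1; Ca is in period 4, group 2; Ge is in period 4, group 14; As is in period 4, group 15; Se is in period 4, group 16.
Atoms toward the upper right of the periodic table pull bonding electrons most strongly.
All lie in period 4, so electronegativity increases left to right.
The greatest electronegativity among these belongs to Se.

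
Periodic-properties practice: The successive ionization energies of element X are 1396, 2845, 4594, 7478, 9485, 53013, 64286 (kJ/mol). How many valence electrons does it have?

5

Look for the largest jump between consecutive ionization energies: IE6/IE5 ≈ 5.6, far larger than any earlier ratio.
That jump marks the point where a core electron is being removed. So the atom has 5 valence electrons.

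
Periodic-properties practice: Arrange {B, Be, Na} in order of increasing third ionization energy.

IE_3 is the cost of taking one more electron from the +2 cation: B²⁺ still has 1 valence electron; Be²⁺ is the bare [He] core; Na²⁺ is already 1 electron into the core.
Pulling an electron out of a noble-gas core costs far more than removing a remaining valence electron, so Na and Be sit at the high end of IE_3.
Approximate IE_3 values (kJ/mol): B 3660, Be 14849, Na 6910.
Overall IE_3 order: B < Na < Be.

B < Na < Be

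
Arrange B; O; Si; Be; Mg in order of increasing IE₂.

The second ionization energy removes an electron from the +1 ion. For each element: B⁺ still has 2 valence electrons; O⁺ still has 5 valence electrons; Si⁺ still has 3 valence electrons; Be⁺ still has 1 valence electron; Mg⁺ still has 1 valence electron.
All are still removing valence electrons, so compare the +1 ions as you would atoms: IE_2 generally rises across a period (higher Z_eff) and falls down a group (larger shell), subject to the usual subshell exceptions.
Valence configurations: B⁺ [He]2s², O⁺ [He]2s²2p³, Si⁺ [Ne]3s²3p¹, Be⁺ [He]2s¹, Mg⁺ [Ne]3s¹.
Approximate IE_2 values (kJ/mol): B 2427, O 3388, Si 1577, Be 1757, Mg 1451.
Hence IE_2: Mg < Si < Be < B < O.

Mg < Si < Be < B < O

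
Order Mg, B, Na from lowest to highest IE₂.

Mg < B < Na

The second ionization energy removes an electron from the +1 ion. For each element: Mg⁺ still has 1 valence electron; B⁺ still has 2 valence electrons; Na⁺ is the bare [Ne] core.
Pulling an electron out of a noble-gas core costs far more than removing a remaining valence electron, so Na sits at the high end of IE_2.
Valence configurations: Mg⁺ [Ne]3s¹, B⁺ [He]2s².
Approximate IE_2 values (kJ/mol): Mg 1451, B 2427, Na 4562.
Hence IE_2: Mg < B < Na.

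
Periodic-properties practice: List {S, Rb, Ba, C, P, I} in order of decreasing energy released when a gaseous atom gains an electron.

C is in period 2, group 14; P is in period 3, group 15; S is in period 3, group 16; Rb is in period 5, group 1; I is in period 5, group 17; Ba is in period 6, group 2.
EA tends to increase across a period and decrease down a group, though the pattern is less regular than for IE or radius.
Here both period and group differ, so the two effects have to be weighed against each other.
Rb > Ba: the two effects oppose for this pair; the down-group effect wins (47 vs 14 kJ/mol).
P > Rb: relative to Rb, both the across-period and down-group shifts push P's electron affinity up.
C > P: the two effects oppose for this pair; the down-group effect wins (122 vs 72 kJ/mol).
S > C: the two effects oppose for this pair; the across-period effect wins (200 vs 122 kJ/mol).
I > S: the two effects oppose for this pair; the across-period effect wins (295 vs 200 kJ/mol).
Approximate values (kJ/mol): C 122, P 72, S 200, Rb 47, I 295, Ba 14.
So from highest to lowest: I > S > C > P > Rb > Ba.

I > S > C > P > Rb > Ba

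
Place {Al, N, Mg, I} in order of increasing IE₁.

Al < Mg < I < N

IE₁ increases left→right with effective nuclear charge and decreases top→bottom as the valence shell moves farther out.
Neither a single period nor a single group — weigh both effects.
Mg > Al: this pair runs against the simple trend — see the exception note.
I > Mg: the two effects oppose for this pair; the across-period effect wins (1008 vs 738 kJ/mol).
N > I: the two effects oppose for this pair; the down-group effect wins (1402 vs 1008 kJ/mol).
Note the exception: Mg has a higher first ionization energy than Al, contrary to the simple trend — Al's single 3p electron is easier to remove than one from Mg's filled 3s².
Tabulated first ionization energy (kJ/mol): N 1402, Mg 738, Al 578, I 1008.
So from lowest to highest: Al < Mg < I < N.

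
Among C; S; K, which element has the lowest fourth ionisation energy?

IE_4 is the cost of taking one more electron from the +3 cation: C³⁺ still has 1 valence electron; S³⁺ still has 3 valence electrons; K³⁺ is already 2 electrons into the core.
Usually core removal costs more than valence removal, but here the competition is close: a tightly held n=2 valence electron can cost more to remove than an n=3 core electron, so the actual values have to decide it.
Valence configurations: C³⁺ [He]2s¹, S³⁺ [Ne]3s²3p¹.
Approximate IE_4 values (kJ/mol): C 6223, S 4556, K 5877.
Putting it together, IE_4: S < K < C.

S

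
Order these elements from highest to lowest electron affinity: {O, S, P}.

S, O, P

Atoms with high Z_eff and room in the valence shell (especially the halogens) have the most exothermic electron affinities.
Here both period and group differ, so the two effects have to be weighed against each other.
O > P: relative to P, both the across-period and down-group shifts push O's electron affinity up.
S > O: this pair runs against the simple trend — see the exception note.
Note the exception: S has a higher electron affinity than O, contrary to the simple trend — the compact 2p subshell of O repels the added electron more than S's larger 3p does.
For reference (kJ/mol): O 141, P 72, S 200.
So from highest to lowest: S > O > P.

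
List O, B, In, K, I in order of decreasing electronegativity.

B is in period 2, group 13; O is in period 2, group 16; K is in period 4, group 1; In is in period 5, group 13; I is in period 5, group 17.
Smaller atoms with higher effective nuclear charge are more electronegative.
These span different periods and groups, so the two trends combine.
In > K: period and group pull opposite ways; the across-period shift dominates (1.78 vs 0.82).
B > In: they share group 13; the group trend gives B the larger value.
I > B: period and group pull opposite ways; the across-period shift dominates (2.66 vs 2.04).
O > I: period and group pull opposite ways; the down-group shift dominates (3.44 vs 2.66).
Tabulated electronegativity (Pauling): B 2.04, O 3.44, K 0.82, In 1.78, I 2.66.
So from highest to lowest: O > I > B > In > K.

O > I > B > In > K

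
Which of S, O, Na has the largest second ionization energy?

After 1 electron has been removed, what remains? S⁺ still has 5 valence electrons; O⁺ still has 5 valence electrons; Na⁺ is the bare [Ne] core.
Core electrons are held far more tightly than valence electrons, so Na tops the IE_2 order.
Valence configurations: S⁺ [Ne]3s²3p³, O⁺ [He]2s²2p³.
Approximate IE_2 values (kJ/mol): S 2252, O 3388, Na 4562.
So the second ionization energies run S < O < Na.

Na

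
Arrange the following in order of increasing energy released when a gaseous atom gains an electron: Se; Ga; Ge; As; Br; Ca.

Ca is in period 4, group 2; Ga is in period 4, group 13; Ge is in period 4, group 14; As is in period 4, group 15; Se is in period 4, group 16; Br is in period 4, group 17.
EA tends to increase across a period and decrease down a group, though the pattern is less regular than for IE or radius.
All lie in period 4; the across-period trend (electron affinity increases left to right) applies, with the exception below.
Note the exception: Ge has a higher electron affinity than As, contrary to the simple trend — adding an electron to As's half-filled 4p³ is unfavourable, so Ge (4p²) has the more exothermic EA.
For reference (kJ/mol): Ca 2, Ga 29, Ge 119, As 78, Se 195, Br 325.
So from lowest to highest: Ca < Ga < As < Ge < Se < Br.

Ca < Ga < As < Ge < Se < Br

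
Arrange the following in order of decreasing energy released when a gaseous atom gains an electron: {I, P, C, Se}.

I > Se > C > P

EA tends to increase across a period and decrease down a group, though the pattern is less regular than for IE or radius.
These sit on a diagonal, where the across-period and down-group effects partly cancel.
C > P: the two effects oppose for this pair; the down-group effect wins (122 vs 72 kJ/mol).
Se > C: period and group pull opposite ways; the across-period shift dominates (195 vs 122 kJ/mol).
I > Se: period and group pull opposite ways; the across-period shift dominates (295 vs 195 kJ/mol).
Tabulated electron affinity (kJ/mol): C 122, P 72, Se 195, I 295.
So from highest to lowest: I > Se > C > P.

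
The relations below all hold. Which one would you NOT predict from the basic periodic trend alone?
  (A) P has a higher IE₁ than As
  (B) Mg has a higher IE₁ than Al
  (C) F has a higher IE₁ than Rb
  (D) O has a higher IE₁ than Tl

(B)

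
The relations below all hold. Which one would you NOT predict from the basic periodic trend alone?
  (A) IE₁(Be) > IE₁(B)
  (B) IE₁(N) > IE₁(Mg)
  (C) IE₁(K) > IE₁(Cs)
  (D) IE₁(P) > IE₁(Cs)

The general trend: first ionisation energy increases across a period and decreases down a group.
(A) Be (period 2, group 2) vs B (period 2, group 13): the stated order contradicts the simple trend.
(B) N (period 2, group 15) vs Mg (period 3, group 2): the stated order agrees with the simple trend.
(C) K (period 4, group 1) vs Cs (period 6, group 1): the stated order agrees with the simple trend.
(D) P (period 3, group 15) vs Cs (period 6, group 1): the stated order agrees with the simple trend.
The exception is (A): removing B's lone 2p electron is easier than breaking Be's filled 2s².

(A)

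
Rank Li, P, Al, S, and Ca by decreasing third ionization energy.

Consider each +2 ion: Li²⁺ is already 1 electron into the core; P²⁺ still has 3 valence electrons; Al²⁺ still has 1 valence electron; S²⁺ still has 4 valence electrons; Ca²⁺ is the bare [Ar] core.
Pulling an electron out of a noble-gas core costs far more than removing a remaining valence electron, so Ca and Li sit at the high end of IE_3.
Valence configurations: P²⁺ [Ne]3s²3p¹, Al²⁺ [Ne]3s¹, S²⁺ [Ne]3s²3p².
Approximate IE_3 values (kJ/mol): Li 11815, P 2914, Al 2745, S 3357, Ca 4912.
Putting it together, IE_3: Al < P < S < Ca < Li.

Li, Ca, S, P, Al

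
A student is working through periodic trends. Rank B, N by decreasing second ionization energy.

N > B

Consider each +1 ion: B⁺ still has 2 valence electrons; N⁺ still has 4 valence electrons.
All are still removing valence electrons, so compare the +1 ions as you would atoms: IE_2 generally rises across a period (higher Z_eff) and falls down a group (larger shell), subject to the usual subshell exceptions.
Valence configurations: B⁺ [He]2s², N⁺ [He]2s²2p².
Tabulated IE_2 (kJ/mol): B 2427, N 2856.
Hence IE_2: B < N.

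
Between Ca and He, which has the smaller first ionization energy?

He is in period 1, group 18; Ca is in period 4, group 2.
IE₁ increases left→right with effective nuclear charge and decreases top→bottom as the valence shell moves farther out.
These span different periods and groups, so the two trends combine.
He > Ca: both effects reinforce here, so He is clearly the higher of the two.
Approximate values (kJ/mol): He 2372, Ca 590.
So Ca has the smaller first ionization energy (Ca < He).

Ca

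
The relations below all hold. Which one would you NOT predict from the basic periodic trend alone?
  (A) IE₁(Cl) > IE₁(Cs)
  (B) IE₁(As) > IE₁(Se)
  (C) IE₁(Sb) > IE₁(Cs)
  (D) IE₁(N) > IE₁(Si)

The general trend: first ionisation energy increases across a period and decreases down a group.
(A) Cl (period 3, group 17) vs Cs (period 6, group 1): the stated order agrees with the simple trend.
(B) As (period 4, group 15) vs Se (period 4, group 16): the stated order contradicts the simple trend.
(C) Sb (period 5, group 15) vs Cs (period 6, group 1): the stated order agrees with the simple trend.
(D) N (period 2, group 15) vs Si (period 3, group 14): the stated order agrees with the simple trend.
The exception is (B): Se (4p⁴) ionizes more easily than half-filled As (4p³).

(B)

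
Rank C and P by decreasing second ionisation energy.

C > P

The second ionization energy removes an electron from the +1 ion. For each element: C⁺ still has 3 valence electrons; P⁺ still has 4 valence electrons.
All are still removing valence electrons, so compare the +1 ions as you would atoms: IE_2 generally rises across a period (higher Z_eff) and falls down a group (larger shell), subject to the usual subshell exceptions.
Valence configurations: C⁺ [He]2s²2p¹, P⁺ [Ne]3s²3p².
Approximate IE_2 values (kJ/mol): C 2353, P 1907.
Hence IE_2: P < C.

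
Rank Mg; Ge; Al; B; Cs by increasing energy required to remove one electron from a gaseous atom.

Cs < Al < Mg < Ge < B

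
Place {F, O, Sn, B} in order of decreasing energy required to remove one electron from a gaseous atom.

F, O, B, Sn

B is in period 2, group 13; O is in period 2, group 16; F is in period 2, group 17; Sn is in period 5, group 14.
Across a period the outer electron is held more tightly (higher IE₁); down a group it sits in a higher shell, more shielded, and comes off more easily.
Here both period and group differ, so the two effects have to be weighed against each other.
B > Sn: the two effects oppose for this pair; the down-group effect wins (801 vs 709 kJ/mol).
O > B: both are in period 2; the period trend gives O the larger value.
F > O: both are in period 2; the period trend gives F the larger value.
Tabulated first ionization energy (kJ/mol): B 801, O 1314, F 1681, Sn 709.
So from highest to lowest: F > O > B > Sn.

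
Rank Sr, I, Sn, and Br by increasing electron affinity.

Br is in period 4, group 17; Sr is in period 5, group 2; Sn is in period 5, group 14; I is in period 5, group 17.
EA tends to increase across a period and decrease down a group, though the pattern is less regular than for IE or radius.
Here both period and group differ, so the two effects have to be weighed against each other.
Sn > Sr: both are in period 5; the period trend gives Sn the larger value.
I > Sn: I lies to the right of Sn in period 5, so the across-period effect alone puts I higher.
Br > I: they share group 17; the group trend gives Br the larger value.
Tabulated electron affinity (kJ/mol): Br 325, Sr 5, Sn 107, I 295.
So from lowest to highest: Sr < Sn < I < Br.

Sr, Sn, I, Br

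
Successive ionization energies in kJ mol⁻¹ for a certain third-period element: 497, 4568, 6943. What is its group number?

Group 1

Look for the largest jump between consecutive ionization energies: IE2/IE1 ≈ 9.2, far larger than any earlier ratio.
That jump marks the point where a core electron is being removed. So the atom has 1 valence electron.
A main-group element with 1 valence electron is in group 1.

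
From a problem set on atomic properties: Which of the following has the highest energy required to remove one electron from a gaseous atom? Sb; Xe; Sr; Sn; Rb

Xe

Rb is in period 5, group 1; Sr is in period 5, group 2; Sn is in period 5, group 14; Sb is in period 5, group 15; Xe is in period 5, group 18.
First ionization energy rises across a period (greater Z_eff holds electrons more tightly) and falls down a group (valence electrons are farther from the nucleus).
All lie in period 5, so first ionization energy increases left to right.
The highest energy required to remove one electron from a gaseous atom among these belongs to Xe.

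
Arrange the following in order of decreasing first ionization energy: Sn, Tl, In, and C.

C > Sn > Tl > In

C is in period 2, group 14; In is in period 5, group 13; Sn is in period 5, group 14; Tl is in period 6, group 13.
First ionization energy rises across a period (greater Z_eff holds electrons more tightly) and falls down a group (valence electrons are farther from the nucleus).
These span different periods and groups, so the two trends combine.
Tl > In: this pair runs against the simple trend — see the exception note.
Sn > Tl: relative to Tl, both the across-period and down-group shifts push Sn's first ionization energy up.
C > Sn: they share group 14; the group trend gives C the larger value.
Note the exception: Tl has a higher first ionization energy than In, contrary to the simple trend — relativistic 6s stabilisation and poor 4f/5d shielding distort the trend for the heavy p-block elements.
Approximate values (kJ/mol): C 1086, In 558, Sn 709, Tl 589.
So from highest to lowest: C > Sn > Tl > In.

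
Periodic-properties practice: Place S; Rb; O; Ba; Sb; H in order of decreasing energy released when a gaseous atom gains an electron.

S, O, Sb, H, Rb, Ba

Atoms with high Z_eff and room in the valence shell (especially the halogens) have the most exothermic electron affinities.
Neither a single period nor a single group — weigh both effects.
Rb > Ba: the two effects oppose for this pair; the down-group effect wins (47 vs 14 kJ/mol).
H > Rb: they share group 1; the group trend gives H the larger value.
Sb > H: period and group pull opposite ways; the across-period shift dominates (103 vs 73 kJ/mol).
O > Sb: relative to Sb, both the across-period and down-group shifts push O's electron affinity up.
S > O: this pair runs against the simple trend — see the exception note.
Note the exception: S has a higher electron affinity than O, contrary to the simple trend — the compact 2p subshell of O repels the added electron more than S's larger 3p does.
For reference (kJ/mol): H 73, O 141, S 200, Rb 47, Sb 103, Ba 14.
So from highest to lowest: S > O > Sb > H > Rb > Ba.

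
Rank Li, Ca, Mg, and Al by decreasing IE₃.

Li > Mg > Ca > Al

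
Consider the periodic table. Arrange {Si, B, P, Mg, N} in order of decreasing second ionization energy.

N > B > P > Si > Mg

After 1 electron has been removed, what remains? Si⁺ still has 3 valence electrons; B⁺ still has 2 valence electrons; P⁺ still has 4 valence electrons; Mg⁺ still has 1 valence electron; N⁺ still has 4 valence electrons.
All are still removing valence electrons, so compare the +1 ions as you would atoms: IE_2 generally rises across a period (higher Z_eff) and falls down a group (larger shell), subject to the usual subshell exceptions.
Valence configurations: Si⁺ [Ne]3s²3p¹, B⁺ [He]2s², P⁺ [Ne]3s²3p², Mg⁺ [Ne]3s¹, N⁺ [He]2s²2p².
Approximate IE_2 values (kJ/mol): Si 1577, B 2427, P 1907, Mg 1451, N 2856.
Hence IE_2: Mg < Si < P < B < N.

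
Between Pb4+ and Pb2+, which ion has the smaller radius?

Both ions have Z = 82 protons, but Pb4+ has lost more electrons, so its remaining electrons feel a larger effective nuclear charge per electron and are pulled in more tightly.
Higher positive charge → smaller ion, so Pb2+ > Pb4+.

Pb4+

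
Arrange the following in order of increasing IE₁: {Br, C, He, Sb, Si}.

Si < Sb < C < Br < He

Across a period the outer electron is held more tightly (higher IE₁); down a group it sits in a higher shell, more shielded, and comes off more easily.
Neither a single period nor a single group — weigh both effects.
Sb > Si: period and group pull opposite ways; the across-period shift dominates (831 vs 786 kJ/mol).
C > Sb: period and group pull opposite ways; the down-group shift dominates (1086 vs 831 kJ/mol).
Br > C: period and group pull opposite ways; the across-period shift dominates (1140 vs 1086 kJ/mol).
He > Br: relative to Br, both the across-period and down-group shifts push He's first ionization energy up.
Tabulated first ionization energy (kJ/mol): He 2372, C 1086, Si 786, Br 1140, Sb 831.
So from lowest to highest: Si < Sb < C < Br < He.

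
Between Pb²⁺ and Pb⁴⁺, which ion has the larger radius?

Pb²⁺

Both ions have Z = 82 protons, but Pb⁴⁺ has lost more electrons, so its remaining electrons feel a larger effective nuclear charge per electron and are pulled in more tightly.
Higher positive charge → smaller ion, so Pb²⁺ > Pb⁴⁺.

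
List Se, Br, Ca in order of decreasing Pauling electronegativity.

Br > Se > Ca

Ca is in period 4, group 2; Se is in period 4, group 16; Br is in period 4, group 17.
EN rises left→right (higher Z_eff, smaller atoms) and falls top→bottom (larger, more shielded atoms).
All lie in period 4, so electronegativity increases left to right.
So from highest to lowest: Br > Se > Ca.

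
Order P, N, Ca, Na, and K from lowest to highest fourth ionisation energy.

P < K < Ca < N < Na

Consider each +3 ion: P³⁺ still has 2 valence electrons; N³⁺ still has 2 valence electrons; Ca³⁺ is already 1 electron into the core; Na³⁺ is already 2 electrons into the core; K³⁺ is already 2 electrons into the core.
Usually core removal costs more than valence removal, but here the competition is close: a tightly held n=2 valence electron can cost more to remove than an n=3 core electron, so the actual values have to decide it.
Valence configurations: P³⁺ [Ne]3s², N³⁺ [He]2s².
Approximate IE_4 values (kJ/mol): P 4964, N 7475, Ca 6491, Na 9543, K 5877.
So the fourth ionization energies run P < K < Ca < N < Na.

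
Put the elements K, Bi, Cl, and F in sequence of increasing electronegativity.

K < Bi < Cl < F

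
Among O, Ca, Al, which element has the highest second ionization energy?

O

The second ionization energy removes an electron from the +1 ion. For each element: O⁺ still has 5 valence electrons; Ca⁺ still has 1 valence electron; Al⁺ still has 2 valence electrons.
All are still removing valence electrons, so compare the +1 ions as you would atoms: IE_2 generally rises across a period (higher Z_eff) and falls down a group (larger shell), subject to the usual subshell exceptions.
Valence configurations: O⁺ [He]2s²2p³, Ca⁺ [Ar]4s¹, Al⁺ [Ne]3s².
Tabulated IE_2 (kJ/mol): O 3388, Ca 1145, Al 1817.
Putting it together, IE_2: Ca < Al < O.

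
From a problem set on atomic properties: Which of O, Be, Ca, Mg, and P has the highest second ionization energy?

After 1 electron has been removed, what remains? O⁺ still has 5 valence electrons; Be⁺ still has 1 valence electron; Ca⁺ still has 1 valence electron; Mg⁺ still has 1 valence electron; P⁺ still has 4 valence electrons.
All are still removing valence electrons, so compare the +1 ions as you would atoms: IE_2 generally rises across a period (higher Z_eff) and falls down a group (larger shell), subject to the usual subshell exceptions.
Valence configurations: O⁺ [He]2s²2p³, Be⁺ [He]2s¹, Ca⁺ [Ar]4s¹, Mg⁺ [Ne]3s¹, P⁺ [Ne]3s²3p².
Tabulated IE_2 (kJ/mol): O 3388, Be 1757, Ca 1145, Mg 1451, P 1907.
Overall IE_2 order: Ca < Mg < Be < P < O.

O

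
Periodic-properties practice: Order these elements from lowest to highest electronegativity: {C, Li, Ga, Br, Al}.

Li < Al < Ga < C < Br

Li is in period 2, group 1; C is in period 2, group 14; Al is in period 3, group 13; Ga is in period 4, group 13; Br is in period 4, group 17.
Atoms toward the upper right of the periodic table pull bonding electrons most strongly.
Neither a single period nor a single group — weigh both effects.
Al > Li: period and group pull opposite ways; the across-period shift dominates (1.61 vs 0.98).
Ga > Al: this pair runs against the simple trend — see the exception note.
C > Ga: both effects reinforce here, so C is clearly the higher of the two.
Br > C: period and group pull opposite ways; the across-period shift dominates (2.96 vs 2.55).
Note the exception: Ga has a higher electronegativity than Al, contrary to the simple trend — poor shielding by filled d (and f) subshells raises the heavier element's effective nuclear charge more than the simple down-group trend predicts.
Tabulated electronegativity (Pauling): Li 0.98, C 2.55, Al 1.61, Ga 1.81, Br 2.96.
So from lowest to highest: Li < Al < Ga < C < Br.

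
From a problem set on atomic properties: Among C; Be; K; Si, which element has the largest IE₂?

The second ionization energy removes an electron from the +1 ion. For each element: C⁺ still has 3 valence electrons; Be⁺ still has 1 valence electron; K⁺ is the bare [Ar] core; Si⁺ still has 3 valence electrons.
Breaking into a closed-shell core is much more expensive than removing a leftover valence electron — K has the largest IE_2 here.
Valence configurations: C⁺ [He]2s²2p¹, Be⁺ [He]2s¹, Si⁺ [Ne]3s²3p¹.
Approximate IE_2 values (kJ/mol): C 2353, Be 1757, K 3052, Si 1577.
So the second ionization energies run Si < Be < C < K.

K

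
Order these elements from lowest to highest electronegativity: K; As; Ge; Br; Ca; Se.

K, Ca, Ge, As, Se, Br

K is in period 4, group 1; Ca is in period 4, group 2; Ge is in period 4, group 14; As is in period 4, group 15; Se is in period 4, group 16; Br is in period 4, group 17.
EN rises left→right (higher Z_eff, smaller atoms) and falls top→bottom (larger, more shielded atoms).
All lie in period 4, so electronegativity increases left to right.
So from lowest to highest: K < Ca < Ge < As < Se < Br.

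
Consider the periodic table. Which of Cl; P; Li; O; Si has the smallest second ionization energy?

After 1 electron has been removed, what remains? Cl⁺ still has 6 valence electrons; P⁺ still has 4 valence electrons; Li⁺ is the bare [He] core; O⁺ still has 5 valence electrons; Si⁺ still has 3 valence electrons.
Pulling an electron out of a noble-gas core costs far more than removing a remaining valence electron, so Li sits at the high end of IE_2.
Valence configurations: Cl⁺ [Ne]3s²3p⁴, P⁺ [Ne]3s²3p², O⁺ [He]2s²2p³, Si⁺ [Ne]3s²3p¹.
The numbers (kJ/mol): Cl 2298, P 1907, Li 7298, O 3388, Si 1577.
So the second ionization energies run Si < P < Cl < O < Li.

Si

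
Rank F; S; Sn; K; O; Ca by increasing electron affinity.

O is in period 2, group 16; F is in period 2, group 17; S is in period 3, group 16; K is in period 4, group 1; Ca is in period 4, group 2; Sn is in period 5, group 14.
Atoms with high Z_eff and room in the valence shell (especially the halogens) have the most exothermic electron affinities.
Neither a single period nor a single group — weigh both effects.
K > Ca: this pair runs against the simple trend — see the exception note.
Sn > K: the two effects oppose for this pair; the across-period effect wins (107 vs 48 kJ/mol).
O > Sn: relative to Sn, both the across-period and down-group shifts push O's electron affinity up.
S > O: this pair runs against the simple trend — see the exception note.
F > S: relative to S, both the across-period and down-group shifts push F's electron affinity up.
Note the exception: K has a higher electron affinity than Ca, contrary to the simple trend — adding an electron to Ca (ns²) has to open a new, higher-energy np subshell, which is unfavourable.
Note the exception: S has a higher electron affinity than O, contrary to the simple trend — the compact 2p subshell of O repels the added electron more than S's larger 3p does.
Approximate values (kJ/mol): O 141, F 328, S 200, K 48, Ca 2, Sn 107.
So from lowest to highest: Ca < K < Sn < O < S < F.

Ca < K < Sn < O < S < F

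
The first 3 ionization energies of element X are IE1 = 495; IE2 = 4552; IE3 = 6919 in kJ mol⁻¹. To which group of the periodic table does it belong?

Look for the largest jump between consecutive ionization energies: IE2/IE1 ≈ 9.2, far larger than any earlier ratio.
That jump marks the point where a core electron is being removed. So the atom has 1 valence electron.
A main-group element with 1 valence electron is in group 1.

Group 1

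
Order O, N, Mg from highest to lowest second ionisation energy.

O, N, Mg

After 1 electron has been removed, what remains? O⁺ still has 5 valence electrons; N⁺ still has 4 valence electrons; Mg⁺ still has 1 valence electron.
All are still removing valence electrons, so compare the +1 ions as you would atoms: IE_2 generally rises across a period (higher Z_eff) and falls down a group (larger shell), subject to the usual subshell exceptions.
Valence configurations: O⁺ [He]2s²2p³, N⁺ [He]2s²2p², Mg⁺ [Ne]3s¹.
The numbers (kJ/mol): O 3388, N 2856, Mg 1451.
Hence IE_2: Mg < N < O.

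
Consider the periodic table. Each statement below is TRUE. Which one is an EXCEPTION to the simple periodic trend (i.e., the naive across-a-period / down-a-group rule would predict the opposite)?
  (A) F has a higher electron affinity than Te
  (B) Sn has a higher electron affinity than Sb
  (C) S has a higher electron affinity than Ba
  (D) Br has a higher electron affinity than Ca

The general trend: electron affinity increases across a period and decreases down a group.
(A) F (period 2, group 17) vs Te (period 5, group 16): the stated order agrees with the simple trend.
(B) Sn (period 5, group 14) vs Sb (period 5, group 15): the stated order contradicts the simple trend.
(C) S (period 3, group 16) vs Ba (period 6, group 2): the stated order agrees with the simple trend.
(D) Br (period 4, group 17) vs Ca (period 4, group 2): the stated order agrees with the simple trend.
The exception is (B): adding an electron to Sb's half-filled 5p³ is unfavourable, so Sn has the more exothermic EA.

(B)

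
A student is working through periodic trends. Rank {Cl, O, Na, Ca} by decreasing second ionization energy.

IE_2 is the cost of taking one more electron from the +1 cation: Cl⁺ still has 6 valence electrons; O⁺ still has 5 valence electrons; Na⁺ is the bare [Ne] core; Ca⁺ still has 1 valence electron.
Core electrons are held far more tightly than valence electrons, so Na tops the IE_2 order.
Valence configurations: Cl⁺ [Ne]3s²3p⁴, O⁺ [He]2s²2p³, Ca⁺ [Ar]4s¹.
Approximate IE_2 values (kJ/mol): Cl 2298, O 3388, Na 4562, Ca 1145.
Putting it together, IE_2: Ca < Cl < O < Na.

Na, O, Cl, Ca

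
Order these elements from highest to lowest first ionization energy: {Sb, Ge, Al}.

Al is in period 3, group 13; Ge is in period 4, group 14; Sb is in period 5, group 15.
Across a period the outer electron is held more tightly (higher IE₁); down a group it sits in a higher shell, more shielded, and comes off more easily.
A diagonal step moves right (one effect) and down (the opposite effect) at once.
Ge > Al: period and group pull opposite ways; the across-period shift dominates (762 vs 578 kJ/mol).
Sb > Ge: the two effects oppose for this pair; the across-period effect wins (831 vs 762 kJ/mol).
Tabulated first ionization energy (kJ/mol): Al 578, Ge 762, Sb 831.
So from highest to lowest: Sb > Ge > Al.

Sb > Ge > Al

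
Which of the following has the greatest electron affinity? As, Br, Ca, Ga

Br

Ca is in period 4, group 2; Ga is in period 4, group 13; As is in period 4, group 15; Br is in period 4, group 17.
EA tends to increase across a period and decrease down a group, though the pattern is less regular than for IE or radius.
All lie in period 4, so electron affinity increases left to right.
The greatest electron affinity among these belongs to Br.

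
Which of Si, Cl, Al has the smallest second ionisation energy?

Si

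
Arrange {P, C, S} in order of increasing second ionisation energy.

Consider each +1 ion: P⁺ still has 4 valence electrons; C⁺ still has 3 valence electrons; S⁺ still has 5 valence electrons.
All are still removing valence electrons, so compare the +1 ions as you would atoms: IE_2 generally rises across a period (higher Z_eff) and falls down a group (larger shell), subject to the usual subshell exceptions.
Valence configurations: P⁺ [Ne]3s²3p², C⁺ [He]2s²2p¹, S⁺ [Ne]3s²3p³.
Tabulated IE_2 (kJ/mol): P 1907, C 2353, S 2252.
Overall IE_2 order: P < S < C.

P < S < C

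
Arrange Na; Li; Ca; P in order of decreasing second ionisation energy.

Li, Na, P, Ca

Consider each +1 ion: Na⁺ is the bare [Ne] core; Li⁺ is the bare [He] core; Ca⁺ still has 1 valence electron; P⁺ still has 4 valence electrons.
Core electrons are held far more tightly than valence electrons, so Na and Li top the IE_2 order.
Valence configurations: Ca⁺ [Ar]4s¹, P⁺ [Ne]3s²3p².
Tabulated IE_2 (kJ/mol): Na 4562, Li 7298, Ca 1145, P 1907.
Hence IE_2: Ca < P < Na < Li.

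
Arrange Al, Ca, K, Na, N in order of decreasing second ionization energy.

Na > K > N > Al > Ca

IE_2 is the cost of taking one more electron from the +1 cation: Al⁺ still has 2 valence electrons; Ca⁺ still has 1 valence electron; K⁺ is the bare [Ar] core; Na⁺ is the bare [Ne] core; N⁺ still has 4 valence electrons.
Core electrons are held far more tightly than valence electrons, so K and Na top the IE_2 order.
Valence configurations: Al⁺ [Ne]3s², Ca⁺ [Ar]4s¹, N⁺ [He]2s²2p².
Approximate IE_2 values (kJ/mol): Al 1817, Ca 1145, K 3052, Na 4562, N 2856.
Hence IE_2: Ca < Al < N < K < Na.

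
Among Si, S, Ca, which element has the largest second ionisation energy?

S

After 1 electron has been removed, what remains? Si⁺ still has 3 valence electrons; S⁺ still has 5 valence electrons; Ca⁺ still has 1 valence electron.
All are still removing valence electrons, so compare the +1 ions as you would atoms: IE_2 generally rises across a period (higher Z_eff) and falls down a group (larger shell), subject to the usual subshell exceptions.
Valence configurations: Si⁺ [Ne]3s²3p¹, S⁺ [Ne]3s²3p³, Ca⁺ [Ar]4s¹.
Approximate IE_2 values (kJ/mol): Si 1577, S 2252, Ca 1145.
Hence IE_2: Ca < Si < S.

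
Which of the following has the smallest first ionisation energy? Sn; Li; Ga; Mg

First ionization energy rises across a period (greater Z_eff holds electrons more tightly) and falls down a group (valence electrons are farther from the nucleus).
A diagonal step moves right (one effect) and down (the opposite effect) at once.
Ga > Li: period and group pull opposite ways; the across-period shift dominates (579 vs 520 kJ/mol).
Sn > Ga: the two effects oppose for this pair; the across-period effect wins (709 vs 579 kJ/mol).
Mg > Sn: period and group pull opposite ways; the down-group shift dominates (738 vs 709 kJ/mol).
Approximate values (kJ/mol): Li 520, Mg 738, Ga 579, Sn 709.
The smallest first ionisation energy among these belongs to Li.

Li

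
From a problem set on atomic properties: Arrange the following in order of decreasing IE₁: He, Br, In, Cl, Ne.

He, Ne, Cl, Br, In

He is in period 1, group 18; Ne is in period 2, group 18; Cl is in period 3, group 17; Br is in period 4, group 17; In is in period 5, group 13.
First ionization energy rises across a period (greater Z_eff holds electrons more tightly) and falls down a group (valence electrons are farther from the nucleus).
Here both period and group differ, so the two effects have to be weighed against each other.
Br > In: both effects reinforce here, so Br is clearly the higher of the two.
Cl > Br: Cl sits above Br in group 17, so the down-group effect alone puts Cl higher.
Ne > Cl: both effects reinforce here, so Ne is clearly the higher of the two.
He > Ne: they share group 18; the group trend gives He the larger value.
For reference (kJ/mol): He 2372, Ne 2081, Cl 1251, Br 1140, In 558.
So from highest to lowest: He > Ne > Cl > Br > In.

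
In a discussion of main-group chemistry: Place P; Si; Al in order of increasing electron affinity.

Al, P, Si

Al is in period 3, group 13; Si is in period 3, group 14; P is in period 3, group 15.
Adding an electron releases more energy for atoms nearer the top right (short of the noble gases).
All lie in period 3; the across-period trend (electron affinity increases left to right) applies, with the exception below.
Note the exception: Si has a higher electron affinity than P, contrary to the simple trend — adding an electron to P's half-filled 3p³ is unfavourable, so Si (3p²) has the more exothermic EA.
Approximate values (kJ/mol): Al 42, Si 134, P 72.
So from lowest to highest: Al < P < Si.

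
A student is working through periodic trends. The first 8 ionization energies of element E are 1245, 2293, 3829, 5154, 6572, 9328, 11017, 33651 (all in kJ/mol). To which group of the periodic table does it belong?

Group 17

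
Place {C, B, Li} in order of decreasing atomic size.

Li > B > C

Li is in period 2, group 1; B is in period 2, group 13; C is in period 2, group 14.
Atomic radius shrinks across a period as nuclear charge pulls the same shell inward, and grows down a group as new shells are added.
All lie in period 2, so atomic radius increases right to left.
So from largest to smallest: Li > B > C.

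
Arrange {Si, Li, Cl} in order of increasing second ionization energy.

Si, Cl, Li

IE_2 is the cost of taking one more electron from the +1 cation: Si⁺ still has 3 valence electrons; Li⁺ is the bare [He] core; Cl⁺ still has 6 valence electrons.
Breaking into a closed-shell core is much more expensive than removing a leftover valence electron — Li has the largest IE_2 here.
Valence configurations: Si⁺ [Ne]3s²3p¹, Cl⁺ [Ne]3s²3p⁴.
Approximate IE_2 values (kJ/mol): Si 1577, Li 7298, Cl 2298.
Hence IE_2: Si < Cl < Li.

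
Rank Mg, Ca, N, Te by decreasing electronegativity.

N is in period 2, group 15; Mg is in period 3, group 2; Ca is in period 4, group 2; Te is in period 5, group 16.
Smaller atoms with higher effective nuclear charge are more electronegative.
Neither a single period nor a single group — weigh both effects.
Mg > Ca: they share group 2; the group trend gives Mg the larger value.
Te > Mg: the two effects oppose for this pair; the across-period effect wins (2.10 vs 1.31).
N > Te: period and group pull opposite ways; the down-group shift dominates (3.04 vs 2.10).
Approximate values (Pauling): N 3.04, Mg 1.31, Ca 1.00, Te 2.10.
So from highest to lowest: N > Te > Mg > Ca.

N > Te > Mg > Ca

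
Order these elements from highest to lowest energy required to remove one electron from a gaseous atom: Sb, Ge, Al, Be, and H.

H > Be > Sb > Ge > Al

H is in period 1, group 1; Be is in period 2, group 2; Al is in period 3, group 13; Ge is in period 4, group 14; Sb is in period 5, group 15.
Across a period the outer electron is held more tightly (higher IE₁); down a group it sits in a higher shell, more shielded, and comes off more easily.
These sit on a diagonal, where the across-period and down-group effects partly cancel.
Ge > Al: the two effects oppose for this pair; the across-period effect wins (762 vs 578 kJ/mol).
Sb > Ge: period and group pull opposite ways; the across-period shift dominates (831 vs 762 kJ/mol).
Be > Sb: the two effects oppose for this pair; the down-group effect wins (900 vs 831 kJ/mol).
H > Be: the two effects oppose for this pair; the down-group effect wins (1312 vs 900 kJ/mol).
Tabulated first ionization energy (kJ/mol): H 1312, Be 900, Al 578, Ge 762, Sb 831.
So from highest to lowest: H > Be > Sb > Ge > Al.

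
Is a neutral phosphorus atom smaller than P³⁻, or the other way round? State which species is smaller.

Forming P³⁻ adds 3 electrons to P. More electron–electron repulsion in the same shell, with unchanged nuclear charge, lets the cloud expand.
An anion is larger than its parent atom: P³⁻ > P.

P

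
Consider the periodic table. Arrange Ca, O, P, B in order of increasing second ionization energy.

Consider each +1 ion: Ca⁺ still has 1 valence electron; O⁺ still has 5 valence electrons; P⁺ still has 4 valence electrons; B⁺ still has 2 valence electrons.
All are still removing valence electrons, so compare the +1 ions as you would atoms: IE_2 generally rises across a period (higher Z_eff) and falls down a group (larger shell), subject to the usual subshell exceptions.
Valence configurations: Ca⁺ [Ar]4s¹, O⁺ [He]2s²2p³, P⁺ [Ne]3s²3p², B⁺ [He]2s².
Approximate IE_2 values (kJ/mol): Ca 1145, O 3388, P 1907, B 2427.
Overall IE_2 order: Ca < P < B < O.

Ca, P, B, O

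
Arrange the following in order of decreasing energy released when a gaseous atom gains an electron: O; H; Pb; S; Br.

Br > S > O > H > Pb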